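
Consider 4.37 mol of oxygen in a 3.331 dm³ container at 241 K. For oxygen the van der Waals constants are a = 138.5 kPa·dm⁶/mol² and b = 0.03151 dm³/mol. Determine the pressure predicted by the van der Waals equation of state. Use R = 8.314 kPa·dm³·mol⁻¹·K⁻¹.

P ≈ 2504 kPa

P = nRT/(V − nb) − a n²/V²
nRT/(V − nb) = (4.37)(8.314)(241)/(3.331 − 4.37×0.03151) = 8756.1/3.1933 = 2742.0 kPa
a n²/V² = (138.5)(4.37)²/(3.331)² = 238.38 kPa
P = 2742.0 − 238.38 = 2504 kPa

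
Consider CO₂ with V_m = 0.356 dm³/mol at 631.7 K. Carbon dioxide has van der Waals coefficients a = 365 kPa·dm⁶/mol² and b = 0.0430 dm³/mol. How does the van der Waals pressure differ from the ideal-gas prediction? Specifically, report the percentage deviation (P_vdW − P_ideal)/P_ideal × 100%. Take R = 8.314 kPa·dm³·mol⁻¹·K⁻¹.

-5.78 %

Ideal: P_ideal = RT/V_m = (8.314)(631.7)/0.356 = 14752.7 kPa
vdW: P = RT/(V_m − b) − a/V_m² = 5251.95/0.313000 − 365/0.126736 = 16779.4 − 2880.00 = 13899.4 kPa
% deviation = (13899.4 − 14752.7)/14752.7 × 100% = -5.78%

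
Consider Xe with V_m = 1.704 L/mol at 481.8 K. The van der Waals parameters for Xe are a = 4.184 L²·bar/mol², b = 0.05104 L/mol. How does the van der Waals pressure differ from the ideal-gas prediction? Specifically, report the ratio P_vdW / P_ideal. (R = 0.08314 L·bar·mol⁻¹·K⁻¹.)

P_vdW / P_ideal ≈ 0.9696

Ideal: P_ideal = RT/V_m = (0.08314)(481.8)/1.704 = 23.5075 bar
vdW: P = RT/(V_m − b) − a/V_m² = 40.0569/1.65296 − 4.184/2.90362 = 24.2334 − 1.44096 = 22.7924 bar
Ratio = 22.7924/23.5075 = 0.9696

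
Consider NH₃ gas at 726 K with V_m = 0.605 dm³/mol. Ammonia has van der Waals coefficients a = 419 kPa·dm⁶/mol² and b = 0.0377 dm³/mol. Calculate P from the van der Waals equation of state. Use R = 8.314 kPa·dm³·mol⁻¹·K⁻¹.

P = RT/(V_m − b) − a/V_m²
RT/(V_m − b) = (8.314)(726)/(0.605 − 0.0377) = 6036.0/0.56730 = 10640 kPa
a/V_m² = 419/(0.605)² = 1144.7 kPa
P = 10640 − 1144.7 = 9495 kPa

P ≈ 9495 kPa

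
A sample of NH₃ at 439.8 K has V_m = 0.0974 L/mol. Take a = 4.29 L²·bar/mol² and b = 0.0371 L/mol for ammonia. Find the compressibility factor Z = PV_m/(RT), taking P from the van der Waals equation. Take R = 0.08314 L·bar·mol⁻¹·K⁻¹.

Z ≈ 0.4107

P = RT/(V_m − b) − a/V_m² = (0.08314)(439.8)/(0.0974 − 0.0371) − 4.29/(0.0974)²
  = 36.565/0.060300 − 452.21 = 606.38 − 452.21 = 154.17 bar
Z = PV_m/(RT) = (154.17)(0.0974)/((0.08314)(439.8)) = 15.016/36.565 = 0.4107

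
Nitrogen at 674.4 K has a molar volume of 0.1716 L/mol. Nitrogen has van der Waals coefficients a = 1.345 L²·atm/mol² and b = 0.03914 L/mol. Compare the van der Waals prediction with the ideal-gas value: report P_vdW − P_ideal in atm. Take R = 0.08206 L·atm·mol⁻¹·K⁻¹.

ΔP ≈ 49.62 atm

Ideal: P_ideal = RT/V_m = (0.08206)(674.4)/0.1716 = 322.502 atm
vdW: P = RT/(V_m − b) − a/V_m² = 55.3413/0.132460 − 1.345/0.0294466 = 417.796 − 45.6759 = 372.120 atm
ΔP = 372.120 − 322.502 = 49.62 atm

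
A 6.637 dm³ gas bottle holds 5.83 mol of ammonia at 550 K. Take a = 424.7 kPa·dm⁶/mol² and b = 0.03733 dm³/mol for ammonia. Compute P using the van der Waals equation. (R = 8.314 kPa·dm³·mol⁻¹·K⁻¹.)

P = nRT/(V − nb) − a n²/V²
nRT/(V − nb) = (5.83)(8.314)(550)/(6.637 − 5.83×0.03733) = 26659/6.4194 = 4152.9 kPa
a n²/V² = (424.7)(5.83)²/(6.637)² = 327.70 kPa
P = 4152.9 − 327.70 = 3825 kPa

P ≈ 3825 kPa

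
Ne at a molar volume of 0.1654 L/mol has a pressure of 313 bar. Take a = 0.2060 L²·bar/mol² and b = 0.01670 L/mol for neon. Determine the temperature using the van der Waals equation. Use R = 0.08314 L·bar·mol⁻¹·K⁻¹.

T = (P + a/V_m²)(V_m − b)/R
P + a/V_m² = 313 + 0.2060/(0.1654)² = 320.53 bar
V_m − b = 0.1654 − 0.01670 = 0.14870 L/mol
T = (320.53)(0.14870)/0.08314 = 573.3 K

T ≈ 573.3 K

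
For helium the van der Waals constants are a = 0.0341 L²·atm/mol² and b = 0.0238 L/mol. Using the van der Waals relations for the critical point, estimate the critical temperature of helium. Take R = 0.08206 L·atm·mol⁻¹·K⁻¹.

T_c ≈ 5.173 K

For a van der Waals gas, T_c = 8a/(27Rb).
T_c = 8×0.0341/(27×0.08206×0.0238) = 0.27280/0.052732 = 5.173 K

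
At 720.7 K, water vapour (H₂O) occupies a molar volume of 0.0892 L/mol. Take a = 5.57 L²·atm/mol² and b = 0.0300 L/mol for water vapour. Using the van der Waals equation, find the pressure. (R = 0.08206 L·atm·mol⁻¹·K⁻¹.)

P ≈ 299.0 atm

P = RT/(V_m − b) − a/V_m²
RT/(V_m − b) = (0.08206)(720.7)/(0.0892 − 0.0300) = 59.141/0.059200 = 999.00 atm
a/V_m² = 5.57/(0.0892)² = 700.04 atm
P = 999.00 − 700.04 = 299.0 atm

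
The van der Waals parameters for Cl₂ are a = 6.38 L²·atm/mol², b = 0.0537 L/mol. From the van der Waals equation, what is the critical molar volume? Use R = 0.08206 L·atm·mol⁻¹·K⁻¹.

For a van der Waals gas, V_m,c = 3b.
V_m,c = 3×0.0537 = 0.1611 L/mol

V_m,c ≈ 0.1611 L/mol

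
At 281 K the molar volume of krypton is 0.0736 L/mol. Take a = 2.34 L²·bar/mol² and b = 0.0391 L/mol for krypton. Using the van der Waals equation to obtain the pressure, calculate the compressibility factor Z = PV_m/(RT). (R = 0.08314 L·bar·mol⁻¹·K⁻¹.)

P = RT/(V_m − b) − a/V_m² = (0.08314)(281)/(0.0736 − 0.0391) − 2.34/(0.0736)²
  = 23.362/0.034500 − 431.98 = 677.16 − 431.98 = 245.18 bar
Z = PV_m/(RT) = (245.18)(0.0736)/((0.08314)(281)) = 18.045/23.362 = 0.7724

Z ≈ 0.7724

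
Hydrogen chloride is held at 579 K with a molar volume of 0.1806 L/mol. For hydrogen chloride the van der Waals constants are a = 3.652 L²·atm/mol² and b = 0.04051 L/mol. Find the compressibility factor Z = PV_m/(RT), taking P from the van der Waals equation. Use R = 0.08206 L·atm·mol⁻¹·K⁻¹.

P = RT/(V_m − b) − a/V_m² = (0.08206)(579)/(0.1806 − 0.04051) − 3.652/(0.1806)²
  = 47.513/0.14009 − 111.97 = 339.16 − 111.97 = 227.19 atm
Z = PV_m/(RT) = (227.19)(0.1806)/((0.08206)(579)) = 41.031/47.513 = 0.8636

Z ≈ 0.8636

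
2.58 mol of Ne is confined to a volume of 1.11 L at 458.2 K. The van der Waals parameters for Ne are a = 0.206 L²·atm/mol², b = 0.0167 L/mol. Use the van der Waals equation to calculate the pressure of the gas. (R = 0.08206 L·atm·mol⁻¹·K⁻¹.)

P ≈ 89.81 atm

P = nRT/(V − nb) − a n²/V²
nRT/(V − nb) = (2.58)(0.08206)(458.2)/(1.11 − 2.58×0.0167) = 97.008/1.0669 = 90.925 atm
a n²/V² = (0.206)(2.58)²/(1.11)² = 1.1129 atm
P = 90.925 − 1.1129 = 89.81 atm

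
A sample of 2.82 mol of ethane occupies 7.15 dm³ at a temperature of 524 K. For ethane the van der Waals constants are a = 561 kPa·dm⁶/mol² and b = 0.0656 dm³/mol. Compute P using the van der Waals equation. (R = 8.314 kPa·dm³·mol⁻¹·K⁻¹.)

P ≈ 1677 kPa

P = nRT/(V − nb) − a n²/V²
nRT/(V − nb) = (2.82)(8.314)(524)/(7.15 − 2.82×0.0656) = 12285/6.9650 = 1763.8 kPa
a n²/V² = (561)(2.82)²/(7.15)² = 87.267 kPa
P = 1763.8 − 87.267 = 1677 kPa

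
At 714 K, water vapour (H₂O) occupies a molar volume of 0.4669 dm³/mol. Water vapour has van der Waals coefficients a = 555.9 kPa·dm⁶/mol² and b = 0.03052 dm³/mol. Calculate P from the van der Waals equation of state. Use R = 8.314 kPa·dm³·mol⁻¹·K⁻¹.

P ≈ 11053 kPa

P = RT/(V_m − b) − a/V_m²
RT/(V_m − b) = (8.314)(714)/(0.4669 − 0.03052) = 5936.2/0.43638 = 13603 kPa
a/V_m² = 555.9/(0.4669)² = 2550.1 kPa
P = 13603 − 2550.1 = 11053 kPa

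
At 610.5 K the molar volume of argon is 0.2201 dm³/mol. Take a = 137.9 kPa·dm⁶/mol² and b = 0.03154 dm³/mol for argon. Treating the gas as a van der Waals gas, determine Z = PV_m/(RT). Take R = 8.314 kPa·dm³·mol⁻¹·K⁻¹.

P = RT/(V_m − b) − a/V_m² = (8.314)(610.5)/(0.2201 − 0.03154) − 137.9/(0.2201)²
  = 5075.7/0.18856 − 2846.6 = 26918 − 2846.6 = 24071 kPa
Z = PV_m/(RT) = (24071)(0.2201)/((8.314)(610.5)) = 5298.0/5075.7 = 1.044

Z ≈ 1.044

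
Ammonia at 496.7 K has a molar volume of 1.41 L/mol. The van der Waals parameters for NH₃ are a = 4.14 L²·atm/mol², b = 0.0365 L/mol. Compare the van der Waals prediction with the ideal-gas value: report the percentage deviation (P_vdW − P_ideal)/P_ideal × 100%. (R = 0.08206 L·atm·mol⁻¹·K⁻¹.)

-4.55 %

Ideal: P_ideal = RT/V_m = (0.08206)(496.7)/1.41 = 28.9072 atm
vdW: P = RT/(V_m − b) − a/V_m² = 40.7592/1.37350 − 4.14/1.98810 = 29.6754 − 2.08239 = 27.5930 atm
% deviation = (27.5930 − 28.9072)/28.9072 × 100% = -4.55%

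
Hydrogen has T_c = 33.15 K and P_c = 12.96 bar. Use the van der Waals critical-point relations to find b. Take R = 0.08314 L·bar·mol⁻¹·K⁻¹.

b ≈ 0.02658 L/mol

From T_c = 8a/(27Rb) and P_c = a/(27b²): b = R T_c/(8 P_c).
b = (0.08314)(33.15)/(8×12.96) = 2.7561/103.68 = 0.02658 L/mol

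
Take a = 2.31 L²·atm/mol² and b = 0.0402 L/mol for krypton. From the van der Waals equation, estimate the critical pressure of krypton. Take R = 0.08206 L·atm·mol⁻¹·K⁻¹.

For a van der Waals gas, P_c = a/(27b²).
P_c = 2.31/(27×(0.0402)²) = 2.31/0.043633 = 52.94 atm

P_c ≈ 52.94 atm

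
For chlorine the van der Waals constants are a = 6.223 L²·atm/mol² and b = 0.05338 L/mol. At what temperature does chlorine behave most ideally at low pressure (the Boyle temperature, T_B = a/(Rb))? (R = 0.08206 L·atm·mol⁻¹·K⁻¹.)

For a van der Waals gas the second virial coefficient B₂ = b − a/(RT) vanishes at T_B = a/(Rb).
T_B = 6.223/(0.08206×0.05338) = 6.223/0.0043804 = 1421 K

T_B ≈ 1421 K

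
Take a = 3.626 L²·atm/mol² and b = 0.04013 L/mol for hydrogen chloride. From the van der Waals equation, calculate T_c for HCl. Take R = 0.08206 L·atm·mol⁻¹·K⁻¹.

For a van der Waals gas, T_c = 8a/(27Rb).
T_c = 8×3.626/(27×0.08206×0.04013) = 29.008/0.088913 = 326.3 K

T_c ≈ 326.3 K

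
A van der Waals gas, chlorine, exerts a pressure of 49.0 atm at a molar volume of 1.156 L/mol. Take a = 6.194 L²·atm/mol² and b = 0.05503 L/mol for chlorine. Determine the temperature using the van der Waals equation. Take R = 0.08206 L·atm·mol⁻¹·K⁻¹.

T = (P + a/V_m²)(V_m − b)/R
P + a/V_m² = 49.0 + 6.194/(1.156)² = 53.635 atm
V_m − b = 1.156 − 0.05503 = 1.1010 L/mol
T = (53.635)(1.1010)/0.08206 = 719.6 K

T ≈ 719.6 K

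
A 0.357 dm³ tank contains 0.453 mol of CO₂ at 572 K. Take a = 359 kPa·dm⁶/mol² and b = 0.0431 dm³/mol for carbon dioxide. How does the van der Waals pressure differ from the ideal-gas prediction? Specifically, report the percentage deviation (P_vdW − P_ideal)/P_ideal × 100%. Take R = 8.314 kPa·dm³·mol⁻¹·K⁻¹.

Ideal: P_ideal = nRT/V = (0.453)(8.314)(572)/0.357 = 6034.43 kPa
vdW: P = nRT/(V − nb) − a n²/V² = 2154.29/0.337476 − 73.6700/0.127449 = 6383.54 − 578.035 = 5805.51 kPa
% deviation = (5805.51 − 6034.43)/6034.43 × 100% = -3.79%

-3.79 %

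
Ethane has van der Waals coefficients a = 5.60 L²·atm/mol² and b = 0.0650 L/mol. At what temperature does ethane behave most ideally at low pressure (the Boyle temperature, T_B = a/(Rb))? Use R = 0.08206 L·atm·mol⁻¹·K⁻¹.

T_B ≈ 1050 K

For a van der Waals gas the second virial coefficient B₂ = b − a/(RT) vanishes at T_B = a/(Rb).
T_B = 5.60/(0.08206×0.0650) = 5.60/0.0053339 = 1050 K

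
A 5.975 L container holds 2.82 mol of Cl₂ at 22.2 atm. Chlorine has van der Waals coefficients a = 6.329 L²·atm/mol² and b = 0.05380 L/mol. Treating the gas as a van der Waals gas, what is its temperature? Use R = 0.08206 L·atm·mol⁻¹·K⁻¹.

T ≈ 594.1 K

T = (P + a n²/V²)(V − nb)/(nR)
P + a n²/V² = 22.2 + (6.329)(2.82)²/(5.975)² = 23.610 atm
V − nb = 5.975 − (2.82)(0.05380) = 5.8233 L
T = (23.610)(5.8233)/((2.82)(0.08206)) = 594.1 K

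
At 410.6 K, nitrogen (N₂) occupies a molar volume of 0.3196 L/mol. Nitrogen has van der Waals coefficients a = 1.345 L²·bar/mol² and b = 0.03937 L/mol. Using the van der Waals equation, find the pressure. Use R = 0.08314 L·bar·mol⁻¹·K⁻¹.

P ≈ 108.7 bar

P = RT/(V_m − b) − a/V_m²
RT/(V_m − b) = (0.08314)(410.6)/(0.3196 − 0.03937) = 34.137/0.28023 = 121.82 bar
a/V_m² = 1.345/(0.3196)² = 13.168 bar
P = 121.82 − 13.168 = 108.7 bar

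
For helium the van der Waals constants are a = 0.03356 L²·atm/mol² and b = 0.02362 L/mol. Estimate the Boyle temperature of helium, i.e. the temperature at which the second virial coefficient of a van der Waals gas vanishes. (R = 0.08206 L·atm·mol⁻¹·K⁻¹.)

T_B ≈ 17.31 K

For a van der Waals gas the second virial coefficient B₂ = b − a/(RT) vanishes at T_B = a/(Rb).
T_B = 0.03356/(0.08206×0.02362) = 0.03356/0.0019383 = 17.31 K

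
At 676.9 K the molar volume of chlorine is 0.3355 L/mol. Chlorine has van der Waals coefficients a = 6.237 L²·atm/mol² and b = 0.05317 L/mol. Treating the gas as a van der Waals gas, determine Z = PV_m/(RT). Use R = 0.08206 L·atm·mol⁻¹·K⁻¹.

P = RT/(V_m − b) − a/V_m² = (0.08206)(676.9)/(0.3355 − 0.05317) − 6.237/(0.3355)²
  = 55.546/0.28233 − 55.410 = 196.74 − 55.410 = 141.33 atm
Z = PV_m/(RT) = (141.33)(0.3355)/((0.08206)(676.9)) = 47.416/55.546 = 0.8536

Z ≈ 0.8536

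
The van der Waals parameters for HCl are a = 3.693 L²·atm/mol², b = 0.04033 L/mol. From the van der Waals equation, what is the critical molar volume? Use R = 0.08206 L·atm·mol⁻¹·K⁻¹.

For a van der Waals gas, V_m,c = 3b.
V_m,c = 3×0.04033 = 0.1210 L/mol

V_m,c ≈ 0.1210 L/mol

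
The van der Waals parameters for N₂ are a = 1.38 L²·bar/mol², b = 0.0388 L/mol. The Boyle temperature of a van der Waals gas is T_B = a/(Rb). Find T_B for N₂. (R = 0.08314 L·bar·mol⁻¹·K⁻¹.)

T_B ≈ 427.8 K

For a van der Waals gas the second virial coefficient B₂ = b − a/(RT) vanishes at T_B = a/(Rb).
T_B = 1.38/(0.08314×0.0388) = 1.38/0.0032258 = 427.8 K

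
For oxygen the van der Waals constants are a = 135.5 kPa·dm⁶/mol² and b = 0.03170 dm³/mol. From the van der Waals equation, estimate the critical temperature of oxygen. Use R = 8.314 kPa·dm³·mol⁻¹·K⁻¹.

T_c ≈ 152.3 K

For a van der Waals gas, T_c = 8a/(27Rb).
T_c = 8×135.5/(27×8.314×0.03170) = 1084.0/7.1160 = 152.3 K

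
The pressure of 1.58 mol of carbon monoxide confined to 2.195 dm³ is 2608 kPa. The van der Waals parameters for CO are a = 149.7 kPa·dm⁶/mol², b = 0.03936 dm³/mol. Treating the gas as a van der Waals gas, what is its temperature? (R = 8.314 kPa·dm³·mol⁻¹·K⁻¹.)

T = (P + a n²/V²)(V − nb)/(nR)
P + a n²/V² = 2608 + (149.7)(1.58)²/(2.195)² = 2685.6 kPa
V − nb = 2.195 − (1.58)(0.03936) = 2.1328 dm³
T = (2685.6)(2.1328)/((1.58)(8.314)) = 436.0 K

T ≈ 436.0 K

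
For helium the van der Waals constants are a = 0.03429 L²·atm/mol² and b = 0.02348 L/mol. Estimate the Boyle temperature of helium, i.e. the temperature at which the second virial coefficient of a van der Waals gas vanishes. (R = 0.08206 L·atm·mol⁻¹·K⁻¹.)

For a van der Waals gas the second virial coefficient B₂ = b − a/(RT) vanishes at T_B = a/(Rb).
T_B = 0.03429/(0.08206×0.02348) = 0.03429/0.0019268 = 17.80 K

T_B ≈ 17.80 K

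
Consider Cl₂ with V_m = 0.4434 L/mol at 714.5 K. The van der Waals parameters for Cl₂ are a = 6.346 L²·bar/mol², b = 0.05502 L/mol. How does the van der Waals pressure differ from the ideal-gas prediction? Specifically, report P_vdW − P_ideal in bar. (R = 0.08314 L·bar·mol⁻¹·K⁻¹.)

ΔP ≈ -13.30 bar

Ideal: P_ideal = RT/V_m = (0.08314)(714.5)/0.4434 = 133.973 bar
vdW: P = RT/(V_m − b) − a/V_m² = 59.4035/0.388380 − 6.346/0.196604 = 152.952 − 32.2781 = 120.674 bar
ΔP = 120.674 − 133.973 = -13.30 bar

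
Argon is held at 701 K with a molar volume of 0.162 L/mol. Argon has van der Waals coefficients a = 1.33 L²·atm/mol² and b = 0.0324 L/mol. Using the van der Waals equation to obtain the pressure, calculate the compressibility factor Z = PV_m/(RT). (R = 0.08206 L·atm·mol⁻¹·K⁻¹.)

P = RT/(V_m − b) − a/V_m² = (0.08206)(701)/(0.162 − 0.0324) − 1.33/(0.162)²
  = 57.524/0.12960 − 50.678 = 443.86 − 50.678 = 393.18 atm
Z = PV_m/(RT) = (393.18)(0.162)/((0.08206)(701)) = 63.695/57.524 = 1.107

Z ≈ 1.107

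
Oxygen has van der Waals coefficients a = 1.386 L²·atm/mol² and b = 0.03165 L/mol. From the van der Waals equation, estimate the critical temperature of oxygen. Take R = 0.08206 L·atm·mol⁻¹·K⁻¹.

For a van der Waals gas, T_c = 8a/(27Rb).
T_c = 8×1.386/(27×0.08206×0.03165) = 11.088/0.070124 = 158.1 K

T_c ≈ 158.1 K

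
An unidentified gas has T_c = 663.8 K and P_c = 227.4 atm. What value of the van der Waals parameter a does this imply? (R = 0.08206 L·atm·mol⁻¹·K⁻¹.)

From T_c = 8a/(27Rb) and P_c = a/(27b²): a = 27 R² T_c²/(64 P_c).
a = 27×(0.08206)²×(663.8)²/(64×227.4) = 80113/14554 = 5.505 L²·atm/mol²

a ≈ 5.505 L²·atm/mol²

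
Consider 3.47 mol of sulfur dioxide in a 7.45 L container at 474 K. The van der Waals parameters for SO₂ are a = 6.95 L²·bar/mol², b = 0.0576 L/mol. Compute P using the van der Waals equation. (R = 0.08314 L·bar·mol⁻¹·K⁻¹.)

P = nRT/(V − nb) − a n²/V²
nRT/(V − nb) = (3.47)(0.08314)(474)/(7.45 − 3.47×0.0576) = 136.75/7.2501 = 18.862 bar
a n²/V² = (6.95)(3.47)²/(7.45)² = 1.5078 bar
P = 18.862 − 1.5078 = 17.35 bar

P ≈ 17.35 bar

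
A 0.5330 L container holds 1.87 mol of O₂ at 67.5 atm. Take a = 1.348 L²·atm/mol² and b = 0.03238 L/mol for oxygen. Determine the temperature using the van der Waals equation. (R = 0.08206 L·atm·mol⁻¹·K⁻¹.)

T = (P + a n²/V²)(V − nb)/(nR)
P + a n²/V² = 67.5 + (1.348)(1.87)²/(0.5330)² = 84.093 atm
V − nb = 0.5330 − (1.87)(0.03238) = 0.47245 L
T = (84.093)(0.47245)/((1.87)(0.08206)) = 258.9 K

T ≈ 258.9 K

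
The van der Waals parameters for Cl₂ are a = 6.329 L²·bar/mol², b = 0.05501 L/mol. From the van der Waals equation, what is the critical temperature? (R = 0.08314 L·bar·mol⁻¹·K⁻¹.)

T_c ≈ 410.0 K

For a van der Waals gas, T_c = 8a/(27Rb).
T_c = 8×6.329/(27×0.08314×0.05501) = 50.632/0.12349 = 410.0 K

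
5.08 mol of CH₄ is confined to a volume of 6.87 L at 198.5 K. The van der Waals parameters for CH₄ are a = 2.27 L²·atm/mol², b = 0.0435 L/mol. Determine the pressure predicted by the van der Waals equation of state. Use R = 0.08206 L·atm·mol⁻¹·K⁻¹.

P = nRT/(V − nb) − a n²/V²
nRT/(V − nb) = (5.08)(0.08206)(198.5)/(6.87 − 5.08×0.0435) = 82.748/6.6490 = 12.445 atm
a n²/V² = (2.27)(5.08)²/(6.87)² = 1.2412 atm
P = 12.445 − 1.2412 = 11.20 atm

P ≈ 11.20 atm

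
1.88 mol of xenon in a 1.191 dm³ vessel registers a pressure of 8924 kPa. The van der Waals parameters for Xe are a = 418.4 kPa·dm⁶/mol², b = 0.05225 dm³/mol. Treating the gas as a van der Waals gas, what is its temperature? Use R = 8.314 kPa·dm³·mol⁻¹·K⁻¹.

T ≈ 696.8 K

T = (P + a n²/V²)(V − nb)/(nR)
P + a n²/V² = 8924 + (418.4)(1.88)²/(1.191)² = 9966.5 kPa
V − nb = 1.191 − (1.88)(0.05225) = 1.0928 dm³
T = (9966.5)(1.0928)/((1.88)(8.314)) = 696.8 K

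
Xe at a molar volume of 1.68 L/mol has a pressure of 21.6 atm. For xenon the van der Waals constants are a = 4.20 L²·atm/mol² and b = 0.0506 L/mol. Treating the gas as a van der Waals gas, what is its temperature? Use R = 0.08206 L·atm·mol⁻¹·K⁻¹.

T ≈ 458.4 K

T = (P + a/V_m²)(V_m − b)/R
P + a/V_m² = 21.6 + 4.20/(1.68)² = 23.088 atm
V_m − b = 1.68 − 0.0506 = 1.6294 L/mol
T = (23.088)(1.6294)/0.08206 = 458.4 K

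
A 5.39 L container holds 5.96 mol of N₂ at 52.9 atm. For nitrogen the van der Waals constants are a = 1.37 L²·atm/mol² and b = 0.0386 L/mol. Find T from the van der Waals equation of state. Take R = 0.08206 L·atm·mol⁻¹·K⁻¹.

T = (P + a n²/V²)(V − nb)/(nR)
P + a n²/V² = 52.9 + (1.37)(5.96)²/(5.39)² = 54.575 atm
V − nb = 5.39 − (5.96)(0.0386) = 5.1599 L
T = (54.575)(5.1599)/((5.96)(0.08206)) = 575.8 K

T ≈ 575.8 K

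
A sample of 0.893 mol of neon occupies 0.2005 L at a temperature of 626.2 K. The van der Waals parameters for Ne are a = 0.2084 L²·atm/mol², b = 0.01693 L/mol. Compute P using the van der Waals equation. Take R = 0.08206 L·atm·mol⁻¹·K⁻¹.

P = nRT/(V − nb) − a n²/V²
nRT/(V − nb) = (0.893)(0.08206)(626.2)/(0.2005 − 0.893×0.01693) = 45.888/0.18538 = 247.53 atm
a n²/V² = (0.2084)(0.893)²/(0.2005)² = 4.1340 atm
P = 247.53 − 4.1340 = 243.4 atm

P ≈ 243.4 atm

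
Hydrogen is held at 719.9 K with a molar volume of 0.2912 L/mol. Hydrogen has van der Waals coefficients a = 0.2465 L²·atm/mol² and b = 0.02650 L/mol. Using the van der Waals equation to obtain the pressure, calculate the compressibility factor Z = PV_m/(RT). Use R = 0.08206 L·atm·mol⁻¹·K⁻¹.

Z ≈ 1.086

P = RT/(V_m − b) − a/V_m² = (0.08206)(719.9)/(0.2912 − 0.02650) − 0.2465/(0.2912)²
  = 59.075/0.26470 − 2.9069 = 223.18 − 2.9069 = 220.27 atm
Z = PV_m/(RT) = (220.27)(0.2912)/((0.08206)(719.9)) = 64.143/59.075 = 1.086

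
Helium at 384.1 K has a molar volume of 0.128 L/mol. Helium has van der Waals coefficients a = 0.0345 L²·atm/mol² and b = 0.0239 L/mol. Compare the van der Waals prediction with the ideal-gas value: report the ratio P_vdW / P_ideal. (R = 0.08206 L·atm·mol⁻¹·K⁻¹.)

Ideal: P_ideal = RT/V_m = (0.08206)(384.1)/0.128 = 246.244 atm
vdW: P = RT/(V_m − b) − a/V_m² = 31.5192/0.104100 − 0.0345/0.0163840 = 302.778 − 2.10571 = 300.672 atm
Ratio = 300.672/246.244 = 1.221

P_vdW / P_ideal ≈ 1.221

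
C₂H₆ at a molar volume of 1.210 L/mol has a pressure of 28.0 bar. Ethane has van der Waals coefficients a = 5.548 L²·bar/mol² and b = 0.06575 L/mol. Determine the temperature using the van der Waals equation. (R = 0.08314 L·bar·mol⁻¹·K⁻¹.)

T = (P + a/V_m²)(V_m − b)/R
P + a/V_m² = 28.0 + 5.548/(1.210)² = 31.789 bar
V_m − b = 1.210 − 0.06575 = 1.1443 L/mol
T = (31.789)(1.1443)/0.08314 = 437.5 K

T ≈ 437.5 K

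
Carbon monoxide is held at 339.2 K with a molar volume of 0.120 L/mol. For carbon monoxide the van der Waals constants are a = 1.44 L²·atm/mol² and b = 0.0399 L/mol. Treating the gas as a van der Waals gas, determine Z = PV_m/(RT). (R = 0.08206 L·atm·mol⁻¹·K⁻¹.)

P = RT/(V_m − b) − a/V_m² = (0.08206)(339.2)/(0.120 − 0.0399) − 1.44/(0.120)²
  = 27.835/0.080100 − 100.00 = 347.50 − 100.00 = 247.50 atm
Z = PV_m/(RT) = (247.50)(0.120)/((0.08206)(339.2)) = 29.700/27.835 = 1.067

Z ≈ 1.067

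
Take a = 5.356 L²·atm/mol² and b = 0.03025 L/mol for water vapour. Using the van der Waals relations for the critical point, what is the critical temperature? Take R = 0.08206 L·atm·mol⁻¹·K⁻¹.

T_c ≈ 639.3 K

For a van der Waals gas, T_c = 8a/(27Rb).
T_c = 8×5.356/(27×0.08206×0.03025) = 42.848/0.067023 = 639.3 K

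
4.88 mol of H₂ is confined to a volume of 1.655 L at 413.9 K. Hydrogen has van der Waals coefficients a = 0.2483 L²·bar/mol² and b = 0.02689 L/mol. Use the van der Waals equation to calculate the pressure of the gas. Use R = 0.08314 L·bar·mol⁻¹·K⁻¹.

P = nRT/(V − nb) − a n²/V²
nRT/(V − nb) = (4.88)(0.08314)(413.9)/(1.655 − 4.88×0.02689) = 167.93/1.5238 = 110.20 bar
a n²/V² = (0.2483)(4.88)²/(1.655)² = 2.1588 bar
P = 110.20 − 2.1588 = 108.0 bar

P ≈ 108.0 bar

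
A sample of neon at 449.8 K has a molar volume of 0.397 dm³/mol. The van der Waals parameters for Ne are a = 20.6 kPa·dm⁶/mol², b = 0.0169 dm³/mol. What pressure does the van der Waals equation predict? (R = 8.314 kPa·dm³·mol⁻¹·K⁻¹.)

P ≈ 9708 kPa

P = RT/(V_m − b) − a/V_m²
RT/(V_m − b) = (8.314)(449.8)/(0.397 − 0.0169) = 3739.6/0.38010 = 9838.5 kPa
a/V_m² = 20.6/(0.397)² = 130.70 kPa
P = 9838.5 − 130.70 = 9708 kPa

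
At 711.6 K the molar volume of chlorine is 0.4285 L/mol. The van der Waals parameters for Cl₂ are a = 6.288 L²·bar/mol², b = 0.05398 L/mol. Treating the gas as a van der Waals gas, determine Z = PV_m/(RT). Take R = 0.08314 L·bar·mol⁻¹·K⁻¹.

Z ≈ 0.8961

P = RT/(V_m − b) − a/V_m² = (0.08314)(711.6)/(0.4285 − 0.05398) − 6.288/(0.4285)²
  = 59.162/0.37452 − 34.246 = 157.97 − 34.246 = 123.72 bar
Z = PV_m/(RT) = (123.72)(0.4285)/((0.08314)(711.6)) = 53.014/59.162 = 0.8961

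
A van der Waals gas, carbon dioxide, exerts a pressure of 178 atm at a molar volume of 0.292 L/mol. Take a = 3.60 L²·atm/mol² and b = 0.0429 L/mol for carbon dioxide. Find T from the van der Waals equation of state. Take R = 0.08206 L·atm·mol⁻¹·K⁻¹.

T ≈ 668.5 K

T = (P + a/V_m²)(V_m − b)/R
P + a/V_m² = 178 + 3.60/(0.292)² = 220.22 atm
V_m − b = 0.292 − 0.0429 = 0.24910 L/mol
T = (220.22)(0.24910)/0.08206 = 668.5 K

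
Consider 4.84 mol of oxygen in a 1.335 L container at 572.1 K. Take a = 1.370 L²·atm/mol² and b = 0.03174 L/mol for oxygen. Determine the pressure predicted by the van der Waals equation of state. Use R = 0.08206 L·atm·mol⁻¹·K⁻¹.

P ≈ 174.3 atm

P = nRT/(V − nb) − a n²/V²
nRT/(V − nb) = (4.84)(0.08206)(572.1)/(1.335 − 4.84×0.03174) = 227.22/1.1814 = 192.33 atm
a n²/V² = (1.370)(4.84)²/(1.335)² = 18.007 atm
P = 192.33 − 18.007 = 174.3 atm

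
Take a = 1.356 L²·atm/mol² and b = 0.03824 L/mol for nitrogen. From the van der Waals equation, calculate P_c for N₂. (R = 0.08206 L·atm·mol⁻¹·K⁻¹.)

For a van der Waals gas, P_c = a/(27b²).
P_c = 1.356/(27×(0.03824)²) = 1.356/0.039482 = 34.34 atm

P_c ≈ 34.34 atm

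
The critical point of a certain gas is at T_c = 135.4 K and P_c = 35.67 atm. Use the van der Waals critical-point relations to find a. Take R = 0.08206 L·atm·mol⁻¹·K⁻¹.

a ≈ 1.460 L²·atm/mol²

From T_c = 8a/(27Rb) and P_c = a/(27b²): a = 27 R² T_c²/(64 P_c).
a = 27×(0.08206)²×(135.4)²/(64×35.67) = 3333.2/2282.9 = 1.460 L²·atm/mol²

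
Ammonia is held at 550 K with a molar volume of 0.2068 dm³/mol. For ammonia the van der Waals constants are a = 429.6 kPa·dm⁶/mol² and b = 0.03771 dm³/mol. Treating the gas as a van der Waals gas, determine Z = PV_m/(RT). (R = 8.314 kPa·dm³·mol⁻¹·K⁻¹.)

P = RT/(V_m − b) − a/V_m² = (8.314)(550)/(0.2068 − 0.03771) − 429.6/(0.2068)²
  = 4572.7/0.16909 − 10045 = 27043 − 10045 = 16998 kPa
Z = PV_m/(RT) = (16998)(0.2068)/((8.314)(550)) = 3515.2/4572.7 = 0.7687

Z ≈ 0.7687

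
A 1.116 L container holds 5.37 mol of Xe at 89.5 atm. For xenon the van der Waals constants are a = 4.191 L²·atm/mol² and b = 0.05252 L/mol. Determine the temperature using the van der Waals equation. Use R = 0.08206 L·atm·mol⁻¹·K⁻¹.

T = (P + a n²/V²)(V − nb)/(nR)
P + a n²/V² = 89.5 + (4.191)(5.37)²/(1.116)² = 186.54 atm
V − nb = 1.116 − (5.37)(0.05252) = 0.83397 L
T = (186.54)(0.83397)/((5.37)(0.08206)) = 353.0 K

T ≈ 353.0 K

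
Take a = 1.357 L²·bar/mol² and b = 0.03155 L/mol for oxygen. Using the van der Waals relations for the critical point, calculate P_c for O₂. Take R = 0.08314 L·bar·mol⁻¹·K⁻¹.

For a van der Waals gas, P_c = a/(27b²).
P_c = 1.357/(27×(0.03155)²) = 1.357/0.026876 = 50.49 bar

P_c ≈ 50.49 bar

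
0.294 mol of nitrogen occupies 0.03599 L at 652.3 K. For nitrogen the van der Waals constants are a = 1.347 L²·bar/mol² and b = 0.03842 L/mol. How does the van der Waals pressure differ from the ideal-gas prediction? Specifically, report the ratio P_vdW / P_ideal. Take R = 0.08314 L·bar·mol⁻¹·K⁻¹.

P_vdW / P_ideal ≈ 1.255

Ideal: P_ideal = nRT/V = (0.294)(0.08314)(652.3)/0.03599 = 443.020 bar
vdW: P = nRT/(V − nb) − a n²/V² = 15.9443/0.0246945 − 0.116429/0.00129528 = 645.662 − 89.8871 = 555.775 bar
Ratio = 555.775/443.020 = 1.255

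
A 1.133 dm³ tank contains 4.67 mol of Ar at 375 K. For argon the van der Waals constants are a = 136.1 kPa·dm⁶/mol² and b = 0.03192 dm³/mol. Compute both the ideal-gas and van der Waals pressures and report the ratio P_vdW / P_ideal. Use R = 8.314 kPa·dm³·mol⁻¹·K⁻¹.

P_vdW / P_ideal ≈ 0.9716

Ideal: P_ideal = nRT/V = (4.67)(8.314)(375)/1.133 = 12850.7 kPa
vdW: P = nRT/(V − nb) − a n²/V² = 14559.9/0.983934 − 2968.19/1.28369 = 14797.6 − 2312.23 = 12485.4 kPa
Ratio = 12485.4/12850.7 = 0.9716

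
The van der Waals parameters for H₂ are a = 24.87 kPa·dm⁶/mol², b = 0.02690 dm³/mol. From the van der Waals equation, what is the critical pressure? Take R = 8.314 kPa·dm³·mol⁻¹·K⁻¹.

For a van der Waals gas, P_c = a/(27b²).
P_c = 24.87/(27×(0.02690)²) = 24.87/0.019537 = 1273 kPa

P_c ≈ 1273 kPa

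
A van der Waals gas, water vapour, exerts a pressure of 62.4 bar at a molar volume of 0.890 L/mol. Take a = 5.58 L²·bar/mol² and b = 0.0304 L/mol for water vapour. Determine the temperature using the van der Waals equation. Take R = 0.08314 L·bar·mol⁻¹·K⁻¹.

T ≈ 718.0 K

T = (P + a/V_m²)(V_m − b)/R
P + a/V_m² = 62.4 + 5.58/(0.890)² = 69.445 bar
V_m − b = 0.890 − 0.0304 = 0.85960 L/mol
T = (69.445)(0.85960)/0.08314 = 718.0 K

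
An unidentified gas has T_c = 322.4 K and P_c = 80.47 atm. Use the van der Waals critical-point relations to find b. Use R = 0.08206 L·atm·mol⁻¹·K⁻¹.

b ≈ 0.04110 L/mol

From T_c = 8a/(27Rb) and P_c = a/(27b²): b = R T_c/(8 P_c).
b = (0.08206)(322.4)/(8×80.47) = 26.456/643.76 = 0.04110 L/mol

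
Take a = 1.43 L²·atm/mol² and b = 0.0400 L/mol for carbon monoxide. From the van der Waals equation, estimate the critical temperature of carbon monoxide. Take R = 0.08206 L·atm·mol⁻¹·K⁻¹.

T_c ≈ 129.1 K

For a van der Waals gas, T_c = 8a/(27Rb).
T_c = 8×1.43/(27×0.08206×0.0400) = 11.440/0.088625 = 129.1 K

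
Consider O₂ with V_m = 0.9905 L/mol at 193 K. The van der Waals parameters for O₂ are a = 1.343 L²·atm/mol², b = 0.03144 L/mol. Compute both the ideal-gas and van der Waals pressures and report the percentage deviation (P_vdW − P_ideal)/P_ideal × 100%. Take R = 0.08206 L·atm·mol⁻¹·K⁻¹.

-5.28 %

Ideal: P_ideal = RT/V_m = (0.08206)(193)/0.9905 = 15.9895 atm
vdW: P = RT/(V_m − b) − a/V_m² = 15.8376/0.959060 − 1.343/0.981090 = 16.5137 − 1.36889 = 15.1448 atm
% deviation = (15.1448 − 15.9895)/15.9895 × 100% = -5.28%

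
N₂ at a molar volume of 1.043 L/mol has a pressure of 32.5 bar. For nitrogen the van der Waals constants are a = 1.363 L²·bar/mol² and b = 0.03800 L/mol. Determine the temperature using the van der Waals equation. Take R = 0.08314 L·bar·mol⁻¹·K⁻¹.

T = (P + a/V_m²)(V_m − b)/R
P + a/V_m² = 32.5 + 1.363/(1.043)² = 33.753 bar
V_m − b = 1.043 − 0.03800 = 1.0050 L/mol
T = (33.753)(1.0050)/0.08314 = 408.0 K

T ≈ 408.0 K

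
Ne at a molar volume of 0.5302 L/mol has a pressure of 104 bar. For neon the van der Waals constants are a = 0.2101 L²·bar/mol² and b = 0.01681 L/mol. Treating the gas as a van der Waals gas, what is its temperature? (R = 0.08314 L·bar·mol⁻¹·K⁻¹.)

T = (P + a/V_m²)(V_m − b)/R
P + a/V_m² = 104 + 0.2101/(0.5302)² = 104.75 bar
V_m − b = 0.5302 − 0.01681 = 0.51339 L/mol
T = (104.75)(0.51339)/0.08314 = 646.8 K

T ≈ 646.8 K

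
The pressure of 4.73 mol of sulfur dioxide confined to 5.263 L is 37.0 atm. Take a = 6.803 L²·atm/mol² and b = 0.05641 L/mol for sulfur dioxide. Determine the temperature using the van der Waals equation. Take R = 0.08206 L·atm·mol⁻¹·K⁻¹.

T ≈ 547.0 K

T = (P + a n²/V²)(V − nb)/(nR)
P + a n²/V² = 37.0 + (6.803)(4.73)²/(5.263)² = 42.495 atm
V − nb = 5.263 − (4.73)(0.05641) = 4.9962 L
T = (42.495)(4.9962)/((4.73)(0.08206)) = 547.0 K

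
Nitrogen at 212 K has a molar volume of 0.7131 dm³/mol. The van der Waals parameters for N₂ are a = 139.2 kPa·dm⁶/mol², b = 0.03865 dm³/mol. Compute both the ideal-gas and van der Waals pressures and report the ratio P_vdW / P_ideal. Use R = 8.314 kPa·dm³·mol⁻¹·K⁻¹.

P_vdW / P_ideal ≈ 0.9466

Ideal: P_ideal = RT/V_m = (8.314)(212)/0.7131 = 2471.70 kPa
vdW: P = RT/(V_m − b) − a/V_m² = 1762.57/0.674450 − 139.2/0.508512 = 2613.34 − 273.740 = 2339.60 kPa
Ratio = 2339.60/2471.70 = 0.9466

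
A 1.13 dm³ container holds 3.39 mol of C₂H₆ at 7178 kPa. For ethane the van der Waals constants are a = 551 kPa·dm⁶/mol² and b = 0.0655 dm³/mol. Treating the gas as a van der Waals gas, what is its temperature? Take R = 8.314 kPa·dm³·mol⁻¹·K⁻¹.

T ≈ 391.0 K

T = (P + a n²/V²)(V − nb)/(nR)
P + a n²/V² = 7178 + (551)(3.39)²/(1.13)² = 12137 kPa
V − nb = 1.13 − (3.39)(0.0655) = 0.90796 dm³
T = (12137)(0.90796)/((3.39)(8.314)) = 391.0 K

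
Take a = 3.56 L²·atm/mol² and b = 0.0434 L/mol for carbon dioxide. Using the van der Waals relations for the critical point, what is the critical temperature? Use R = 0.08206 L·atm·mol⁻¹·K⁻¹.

For a van der Waals gas, T_c = 8a/(27Rb).
T_c = 8×3.56/(27×0.08206×0.0434) = 28.480/0.096158 = 296.2 K

T_c ≈ 296.2 K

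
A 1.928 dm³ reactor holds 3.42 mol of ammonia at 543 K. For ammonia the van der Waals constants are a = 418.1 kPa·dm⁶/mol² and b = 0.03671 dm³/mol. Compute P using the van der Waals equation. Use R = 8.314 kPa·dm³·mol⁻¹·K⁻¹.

P = nRT/(V − nb) − a n²/V²
nRT/(V − nb) = (3.42)(8.314)(543)/(1.928 − 3.42×0.03671) = 15440/1.8025 = 8565.9 kPa
a n²/V² = (418.1)(3.42)²/(1.928)² = 1315.6 kPa
P = 8565.9 − 1315.6 = 7250 kPa

P ≈ 7250 kPa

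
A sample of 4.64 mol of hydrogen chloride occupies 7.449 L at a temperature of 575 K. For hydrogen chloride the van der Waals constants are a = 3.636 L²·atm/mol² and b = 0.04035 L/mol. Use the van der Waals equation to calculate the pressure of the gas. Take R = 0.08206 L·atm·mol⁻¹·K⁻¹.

P ≈ 28.74 atm

P = nRT/(V − nb) − a n²/V²
nRT/(V − nb) = (4.64)(0.08206)(575)/(7.449 − 4.64×0.04035) = 218.94/7.2618 = 30.150 atm
a n²/V² = (3.636)(4.64)²/(7.449)² = 1.4108 atm
P = 30.150 − 1.4108 = 28.74 atm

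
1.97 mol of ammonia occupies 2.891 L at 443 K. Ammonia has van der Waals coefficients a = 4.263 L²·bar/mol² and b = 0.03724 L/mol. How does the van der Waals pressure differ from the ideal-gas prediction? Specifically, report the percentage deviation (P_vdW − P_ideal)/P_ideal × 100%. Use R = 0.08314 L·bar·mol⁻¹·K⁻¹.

-5.28 %

Ideal: P_ideal = nRT/V = (1.97)(0.08314)(443)/2.891 = 25.0976 bar
vdW: P = nRT/(V − nb) − a n²/V² = 72.5571/2.81764 − 16.5443/8.35788 = 25.7510 − 1.97949 = 23.7715 bar
% deviation = (23.7715 − 25.0976)/25.0976 × 100% = -5.28%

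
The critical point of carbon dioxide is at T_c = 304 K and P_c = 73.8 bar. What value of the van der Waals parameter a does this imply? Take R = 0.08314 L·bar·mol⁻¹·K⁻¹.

a ≈ 3.652 L²·bar/mol²

From T_c = 8a/(27Rb) and P_c = a/(27b²): a = 27 R² T_c²/(64 P_c).
a = 27×(0.08314)²×(304)²/(64×73.8) = 17248/4723.2 = 3.652 L²·bar/mol²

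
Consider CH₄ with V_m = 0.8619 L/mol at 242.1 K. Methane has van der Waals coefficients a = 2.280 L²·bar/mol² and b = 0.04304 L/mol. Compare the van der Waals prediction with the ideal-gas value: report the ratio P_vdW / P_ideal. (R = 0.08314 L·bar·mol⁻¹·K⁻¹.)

P_vdW / P_ideal ≈ 0.9211

Ideal: P_ideal = RT/V_m = (0.08314)(242.1)/0.8619 = 23.3533 bar
vdW: P = RT/(V_m − b) − a/V_m² = 20.1282/0.818860 − 2.280/0.742872 = 24.5808 − 3.06917 = 21.5116 bar
Ratio = 21.5116/23.3533 = 0.9211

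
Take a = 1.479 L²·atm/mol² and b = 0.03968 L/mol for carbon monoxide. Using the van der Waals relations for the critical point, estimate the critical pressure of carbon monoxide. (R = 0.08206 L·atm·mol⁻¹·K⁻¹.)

P_c ≈ 34.79 atm

For a van der Waals gas, P_c = a/(27b²).
P_c = 1.479/(27×(0.03968)²) = 1.479/0.042512 = 34.79 atm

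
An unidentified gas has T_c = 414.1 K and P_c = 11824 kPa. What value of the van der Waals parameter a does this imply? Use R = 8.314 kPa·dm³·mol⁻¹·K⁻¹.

a ≈ 422.9 kPa·dm⁶/mol²

From T_c = 8a/(27Rb) and P_c = a/(27b²): a = 27 R² T_c²/(64 P_c).
a = 27×(8.314)²×(414.1)²/(64×11824) = 320032634/756736 = 422.9 kPa·dm⁶/mol²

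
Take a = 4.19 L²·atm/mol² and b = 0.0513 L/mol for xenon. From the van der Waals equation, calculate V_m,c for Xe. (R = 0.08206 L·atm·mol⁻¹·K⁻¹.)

For a van der Waals gas, V_m,c = 3b.
V_m,c = 3×0.0513 = 0.1539 L/mol

V_m,c ≈ 0.1539 L/mol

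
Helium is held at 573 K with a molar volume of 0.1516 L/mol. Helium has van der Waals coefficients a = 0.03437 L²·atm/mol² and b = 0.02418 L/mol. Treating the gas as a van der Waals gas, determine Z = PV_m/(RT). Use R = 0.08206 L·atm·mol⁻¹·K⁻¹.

P = RT/(V_m − b) − a/V_m² = (0.08206)(573)/(0.1516 − 0.02418) − 0.03437/(0.1516)²
  = 47.020/0.12742 − 1.4955 = 369.02 − 1.4955 = 367.52 atm
Z = PV_m/(RT) = (367.52)(0.1516)/((0.08206)(573)) = 55.716/47.020 = 1.185

Z ≈ 1.185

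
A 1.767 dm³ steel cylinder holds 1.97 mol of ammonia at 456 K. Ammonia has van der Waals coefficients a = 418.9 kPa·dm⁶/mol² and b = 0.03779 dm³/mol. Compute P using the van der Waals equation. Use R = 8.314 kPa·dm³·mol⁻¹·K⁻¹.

P ≈ 3892 kPa

P = nRT/(V − nb) − a n²/V²
nRT/(V − nb) = (1.97)(8.314)(456)/(1.767 − 1.97×0.03779) = 7468.6/1.6926 = 4412.5 kPa
a n²/V² = (418.9)(1.97)²/(1.767)² = 520.68 kPa
P = 4412.5 − 520.68 = 3892 kPa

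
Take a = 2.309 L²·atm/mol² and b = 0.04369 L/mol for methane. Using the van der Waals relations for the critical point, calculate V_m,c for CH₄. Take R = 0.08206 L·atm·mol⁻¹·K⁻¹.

V_m,c ≈ 0.1311 L/mol

For a van der Waals gas, V_m,c = 3b.
V_m,c = 3×0.04369 = 0.1311 L/mol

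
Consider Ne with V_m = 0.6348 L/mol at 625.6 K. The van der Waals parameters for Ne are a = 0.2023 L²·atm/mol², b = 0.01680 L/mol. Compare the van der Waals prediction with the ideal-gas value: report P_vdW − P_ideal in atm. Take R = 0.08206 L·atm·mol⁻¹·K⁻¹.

ΔP ≈ 1.696 atm

Ideal: P_ideal = RT/V_m = (0.08206)(625.6)/0.6348 = 80.8707 atm
vdW: P = RT/(V_m − b) − a/V_m² = 51.3367/0.618000 − 0.2023/0.402971 = 83.0691 − 0.502021 = 82.5671 atm
ΔP = 82.5671 − 80.8707 = 1.696 atm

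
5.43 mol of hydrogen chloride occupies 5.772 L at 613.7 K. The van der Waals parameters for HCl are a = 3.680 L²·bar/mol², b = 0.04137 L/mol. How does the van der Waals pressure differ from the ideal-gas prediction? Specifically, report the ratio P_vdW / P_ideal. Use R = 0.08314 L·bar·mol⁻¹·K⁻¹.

Ideal: P_ideal = nRT/V = (5.43)(0.08314)(613.7)/5.772 = 47.9998 bar
vdW: P = nRT/(V − nb) − a n²/V² = 277.055/5.54736 − 108.504/33.3160 = 49.9436 − 3.25681 = 46.6868 bar
Ratio = 46.6868/47.9998 = 0.9726

P_vdW / P_ideal ≈ 0.9726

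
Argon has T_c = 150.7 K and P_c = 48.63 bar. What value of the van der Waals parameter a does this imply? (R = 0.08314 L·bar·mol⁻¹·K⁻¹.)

a ≈ 1.362 L²·bar/mol²

From T_c = 8a/(27Rb) and P_c = a/(27b²): a = 27 R² T_c²/(64 P_c).
a = 27×(0.08314)²×(150.7)²/(64×48.63) = 4238.5/3112.3 = 1.362 L²·bar/mol²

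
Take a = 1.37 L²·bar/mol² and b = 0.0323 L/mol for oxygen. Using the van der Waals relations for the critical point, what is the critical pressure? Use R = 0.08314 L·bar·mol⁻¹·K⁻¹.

P_c ≈ 48.64 bar

For a van der Waals gas, P_c = a/(27b²).
P_c = 1.37/(27×(0.0323)²) = 1.37/0.028169 = 48.64 bar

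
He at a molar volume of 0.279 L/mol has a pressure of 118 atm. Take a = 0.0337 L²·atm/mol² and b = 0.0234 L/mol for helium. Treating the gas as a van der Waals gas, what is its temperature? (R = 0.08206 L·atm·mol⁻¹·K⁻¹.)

T = (P + a/V_m²)(V_m − b)/R
P + a/V_m² = 118 + 0.0337/(0.279)² = 118.43 atm
V_m − b = 0.279 − 0.0234 = 0.25560 L/mol
T = (118.43)(0.25560)/0.08206 = 368.9 K

T ≈ 368.9 K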